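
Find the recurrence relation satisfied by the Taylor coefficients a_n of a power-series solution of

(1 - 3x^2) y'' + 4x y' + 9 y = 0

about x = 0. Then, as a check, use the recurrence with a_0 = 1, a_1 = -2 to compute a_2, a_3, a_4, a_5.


Substitute y = sum_n a_n x^n.
(1 - 3 x^2) y'' contributes (n+2)(n+1) a_{n+2} - 3 n(n-1) a_n at x^n.
4 x y'(x) contributes 4 n a_n at x^n.
9 y(x) contributes 9 a_n at x^n.
Matching x^n: (n+2)(n+1) a_{n+2} + (-3 n(n-1) + 4 n + 9) a_n = 0.
Thus a_{n+2} = (3 n(n-1) - 4 n - 9) / ((n+1)(n+2)) * a_n.

Check with a_0 = 1, a_1 = -2 (apply the recurrence for n = 0, 1, 2, 3): a_0 = 1, a_1 = -2, a_2 = -9/2, a_3 = 13/3, a_4 = 33/8, a_5 = -13/20.

a_(n+2) = (3 n(n-1) - 4 n - 9) / ((n+1)(n+2)) * a_n; check: a_0 = 1, a_1 = -2, a_2 = -9/2, a_3 = 13/3, a_4 = 33/8, a_5 = -13/20


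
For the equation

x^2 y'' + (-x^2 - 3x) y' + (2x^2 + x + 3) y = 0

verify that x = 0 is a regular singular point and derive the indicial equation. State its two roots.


Divide by x^2 to reach normal form y'' + P_1(x) y' + P_2(x) y = 0 with P_1(x) = -1 - 3/x and P_2(x) = 2 + 1/x + 3/x^2.
x = 0 is a singular point because the y'-coefficient -1 - 3/x has a pole at x = 0 and the y-coefficient 2 + 1/x + 3/x^2 has a pole at x = 0.
It is a regular singular point because x P_1(x) = p(x) = -x - 3 and x^2 P_2(x) = q(x) = 2x^2 + x + 3 are polynomials, hence analytic at x = 0.
p(0) = -3,  q(0) = 3.
Indicial equation: r(r-1) + p(0) r + q(0) = 0, i.e. r^2 + (p(0) - 1) r + q(0) = 0, i.e. r^2 - 4 r + 3 = 0.
Discriminant: (-4)^2 - 4(3) = 4, so r = (4 ± 2)/2.
Solving: r_1 = 3, r_2 = 1.

indicial: r^2 - 4 r + 3 = 0; roots r_1 = 3, r_2 = 1


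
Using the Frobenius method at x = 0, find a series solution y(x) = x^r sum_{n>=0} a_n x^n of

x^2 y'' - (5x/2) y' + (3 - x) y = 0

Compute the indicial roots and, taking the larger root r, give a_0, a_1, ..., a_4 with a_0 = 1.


Write in Frobenius form y'' + (p(x)/x) y' + (q(x)/x^2) y = 0:
  p(x) = -5/2,  q(x) = 3 - x.
Indicial equation: r(r-1) + (-5/2) r + (3) = 0 -> roots r_1 = 2, r_2 = 3/2.
Take r = r_1 = 2. Let y(x) = x^r sum_{n>=0} a_n x^n with a_0 = 1.
Substitute y = x^r sum a_n x^n and match x^{r+n}. The recurrence is
  D(n) a_n - 1 a_{n-1} = 0,  where D(n) = (r+n)(r+n-1) + (-5/2)(r+n) + (3).
  a_n = 1 / D(n) * a_{n-1}.
Since the indicial polynomial factors as (r - r_1)(r - r_2), D(n) = (r_1 + n - r_1)(r_1 + n - r_2) = n(n + 1/2).
Evaluating step by step (a_0 = 1):
  n = 1: D(1) = 1(1 + 1/2) = 3/2; numerator = 1(1) = 1; a_1 = (1)/(3/2) = 2/3
  n = 2: D(2) = 2(2 + 1/2) = 5; numerator = 1(2/3) = 2/3; a_2 = (2/3)/(5) = 2/15
  n = 3: D(3) = 3(3 + 1/2) = 21/2; numerator = 1(2/15) = 2/15; a_3 = (2/15)/(21/2) = 4/315
  n = 4: D(4) = 4(4 + 1/2) = 18; numerator = 1(4/315) = 4/315; a_4 = (4/315)/(18) = 2/2835

r = 2; a_0 = 1; a_1 = 2/3; a_2 = 2/15; a_3 = 4/315; a_4 = 2/2835


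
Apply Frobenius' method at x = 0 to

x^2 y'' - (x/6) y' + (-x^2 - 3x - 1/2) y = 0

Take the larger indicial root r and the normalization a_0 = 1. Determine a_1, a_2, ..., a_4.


Write in Frobenius form y'' + (p(x)/x) y' + (q(x)/x^2) y = 0:
  p(x) = -1/6,  q(x) = -x^2 - 3x - 1/2.
Indicial equation: r(r-1) + (-1/6) r + (-1/2) = 0 -> roots r_1 = 3/2, r_2 = -1/3.
Take r = r_1 = 3/2. Let y(x) = x^r sum_{n>=0} a_n x^n with a_0 = 1.
Substitute y = x^r sum a_n x^n and match x^{r+n}. The recurrence is
  D(n) a_n - 3 a_{n-1} - 1 a_{n-2} = 0,  where D(n) = (r+n)(r+n-1) + (-1/6)(r+n) + (-1/2).
  a_n = [3 a_{n-1} + 1 a_{n-2}] / D(n).
Since the indicial polynomial factors as (r - r_1)(r - r_2), D(n) = (r_1 + n - r_1)(r_1 + n - r_2) = n(n + 11/6).
Evaluating step by step (a_0 = 1):
  n = 1: D(1) = 1(1 + 11/6) = 17/6; numerator = 3(1) = 3; a_1 = (3)/(17/6) = 18/17
  n = 2: D(2) = 2(2 + 11/6) = 23/3; numerator = 3(18/17) + 1(1) = 71/17; a_2 = (71/17)/(23/3) = 213/391
  n = 3: D(3) = 3(3 + 11/6) = 29/2; numerator = 3(213/391) + 1(18/17) = 1053/391; a_3 = (1053/391)/(29/2) = 2106/11339
  n = 4: D(4) = 4(4 + 11/6) = 70/3; numerator = 3(2106/11339) + 1(213/391) = 735/667; a_4 = (735/667)/(70/3) = 63/1334

r = 3/2; a_0 = 1; a_1 = 18/17; a_2 = 213/391; a_3 = 2106/11339; a_4 = 63/1334


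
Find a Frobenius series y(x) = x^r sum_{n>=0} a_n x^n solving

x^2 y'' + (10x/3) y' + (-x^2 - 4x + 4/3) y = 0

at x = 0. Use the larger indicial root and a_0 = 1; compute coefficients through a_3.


Write in Frobenius form y'' + (p(x)/x) y' + (q(x)/x^2) y = 0:
  p(x) = 10/3,  q(x) = -x^2 - 4x + 4/3.
Indicial equation: r(r-1) + (10/3) r + (4/3) = 0 -> roots r_1 = -1, r_2 = -4/3.
Take r = r_1 = -1. Let y(x) = x^r sum_{n>=0} a_n x^n with a_0 = 1.
Substitute y = x^r sum a_n x^n and match x^{r+n}. The recurrence is
  D(n) a_n - 4 a_{n-1} - 1 a_{n-2} = 0,  where D(n) = (r+n)(r+n-1) + (10/3)(r+n) + (4/3).
  a_n = [4 a_{n-1} + 1 a_{n-2}] / D(n).
Since the indicial polynomial factors as (r - r_1)(r - r_2), D(n) = (r_1 + n - r_1)(r_1 + n - r_2) = n(n + 1/3).
Evaluating step by step (a_0 = 1):
  n = 1: D(1) = 1(1 + 1/3) = 4/3; numerator = 4(1) = 4; a_1 = (4)/(4/3) = 3
  n = 2: D(2) = 2(2 + 1/3) = 14/3; numerator = 4(3) + 1(1) = 13; a_2 = (13)/(14/3) = 39/14
  n = 3: D(3) = 3(3 + 1/3) = 10; numerator = 4(39/14) + 1(3) = 99/7; a_3 = (99/7)/(10) = 99/70

r = -1; a_0 = 1; a_1 = 3; a_2 = 39/14; a_3 = 99/70


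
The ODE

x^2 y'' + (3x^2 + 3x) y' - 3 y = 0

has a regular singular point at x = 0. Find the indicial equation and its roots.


Divide by x^2 to reach normal form y'' + P_1(x) y' + P_2(x) y = 0 with P_1(x) = 3 + 3/x and P_2(x) = -3/x^2.
x = 0 is a singular point because the y'-coefficient 3 + 3/x has a pole at x = 0 and the y-coefficient -3/x^2 has a pole at x = 0.
It is a regular singular point because x P_1(x) = p(x) = 3x + 3 and x^2 P_2(x) = q(x) = -3 are polynomials, hence analytic at x = 0.
p(0) = 3,  q(0) = -3.
Indicial equation: r(r-1) + p(0) r + q(0) = 0, i.e. r^2 + (p(0) - 1) r + q(0) = 0, i.e. r^2 + 2 r - 3 = 0.
Discriminant: (2)^2 - 4(-3) = 16, so r = (-2 ± 4)/2.
Solving: r_1 = 1, r_2 = -3.

indicial: r^2 + 2 r - 3 = 0; roots r_1 = 1, r_2 = -3


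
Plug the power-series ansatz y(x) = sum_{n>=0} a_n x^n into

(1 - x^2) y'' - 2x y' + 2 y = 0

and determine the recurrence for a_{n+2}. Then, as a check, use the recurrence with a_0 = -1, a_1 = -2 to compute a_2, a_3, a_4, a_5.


Substitute y = sum_n a_n x^n.
(1 - 1 x^2) y'' contributes (n+2)(n+1) a_{n+2} - n(n-1) a_n at x^n.
-2 x y'(x) contributes -2 n a_n at x^n.
2 y(x) contributes 2 a_n at x^n.
Matching x^n: (n+2)(n+1) a_{n+2} + (-n(n-1) - 2 n + 2) a_n = 0.
Thus a_{n+2} = (n(n-1) + 2 n - 2) / ((n+1)(n+2)) * a_n.

Check with a_0 = -1, a_1 = -2 (apply the recurrence for n = 0, 1, 2, 3): a_0 = -1, a_1 = -2, a_2 = 1, a_3 = 0, a_4 = 1/3, a_5 = 0.

a_(n+2) = (n(n-1) + 2 n - 2) / ((n+1)(n+2)) * a_n; check: a_0 = -1, a_1 = -2, a_2 = 1, a_3 = 0, a_4 = 1/3, a_5 = 0


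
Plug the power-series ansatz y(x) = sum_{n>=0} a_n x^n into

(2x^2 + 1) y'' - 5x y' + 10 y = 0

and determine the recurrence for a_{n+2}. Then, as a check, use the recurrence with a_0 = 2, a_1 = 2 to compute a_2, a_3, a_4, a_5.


Substitute y = sum_n a_n x^n.
(1 + 2 x^2) y'' contributes (n+2)(n+1) a_{n+2} + 2 n(n-1) a_n at x^n.
-5 x y'(x) contributes -5 n a_n at x^n.
10 y(x) contributes 10 a_n at x^n.
Matching x^n: (n+2)(n+1) a_{n+2} + (2 n(n-1) - 5 n + 10) a_n = 0.
Thus a_{n+2} = (-2 n(n-1) + 5 n - 10) / ((n+1)(n+2)) * a_n.

Check with a_0 = 2, a_1 = 2 (apply the recurrence for n = 0, 1, 2, 3): a_0 = 2, a_1 = 2, a_2 = -10, a_3 = -5/3, a_4 = 10/3, a_5 = 7/12.

a_(n+2) = (-2 n(n-1) + 5 n - 10) / ((n+1)(n+2)) * a_n; check: a_0 = 2, a_1 = 2, a_2 = -10, a_3 = -5/3, a_4 = 10/3, a_5 = 7/12


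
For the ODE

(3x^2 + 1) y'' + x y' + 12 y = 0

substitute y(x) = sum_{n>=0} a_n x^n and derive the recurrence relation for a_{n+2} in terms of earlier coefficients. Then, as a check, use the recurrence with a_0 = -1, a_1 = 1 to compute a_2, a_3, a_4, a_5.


Substitute y = sum_n a_n x^n.
(1 + 3 x^2) y'' contributes (n+2)(n+1) a_{n+2} + 3 n(n-1) a_n at x^n.
x y'(x) contributes n a_n at x^n.
12 y(x) contributes 12 a_n at x^n.
Matching x^n: (n+2)(n+1) a_{n+2} + (3 n(n-1) + n + 12) a_n = 0.
Thus a_{n+2} = (-3 n(n-1) - n - 12) / ((n+1)(n+2)) * a_n.

Check with a_0 = -1, a_1 = 1 (apply the recurrence for n = 0, 1, 2, 3): a_0 = -1, a_1 = 1, a_2 = 6, a_3 = -13/6, a_4 = -10, a_5 = 143/40.

a_(n+2) = (-3 n(n-1) - n - 12) / ((n+1)(n+2)) * a_n; check: a_0 = -1, a_1 = 1, a_2 = 6, a_3 = -13/6, a_4 = -10, a_5 = 143/40


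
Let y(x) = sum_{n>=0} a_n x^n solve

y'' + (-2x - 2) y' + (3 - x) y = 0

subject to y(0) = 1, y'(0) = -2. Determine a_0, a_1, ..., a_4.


Ansatz: y(x) = sum_{n>=0} a_n x^n, so y'(x) = sum_{n>=1} n a_n x^(n-1) and y''(x) = sum_{n>=2} n(n-1) a_n x^(n-2).
Substitute into P(x) y'' + Q(x) y' + R(x) y = 0 with P(x) = 1, Q(x) = -2x - 2, R(x) = 3 - x, and match powers of x.
Initial conditions: a_0 = 1, a_1 = -2.
Setting the coefficient of each power of x to zero and solving order by order (substituting the coefficients already found):
  x^0: 2 a_2 - 2 a_1 + 3 a_0 = 0  ->  2 a_2 = 2 a_1 - 3 a_0 = -7  ->  a_2 = -7/2
  x^1: 6 a_3 - 4 a_2 + a_1 - a_0 = 0  ->  6 a_3 = 4 a_2 - a_1 + a_0 = -11  ->  a_3 = -11/6
  x^2: 12 a_4 - 6 a_3 - a_2 - a_1 = 0  ->  12 a_4 = 6 a_3 + a_2 + a_1 = -33/2  ->  a_4 = -11/8
Truncated series: y(x) = 1 - 2 x - (7/2) x^2 - (11/6) x^3 - (11/8) x^4 + O(x^5).

a_0 = 1; a_1 = -2; a_2 = -7/2; a_3 = -11/6; a_4 = -11/8


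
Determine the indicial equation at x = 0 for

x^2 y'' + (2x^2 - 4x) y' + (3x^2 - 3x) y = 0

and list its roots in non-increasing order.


Divide by x^2 to reach normal form y'' + P_1(x) y' + P_2(x) y = 0 with P_1(x) = 2 - 4/x and P_2(x) = 3 - 3/x.
x = 0 is a singular point because the y'-coefficient 2 - 4/x has a pole at x = 0 and the y-coefficient 3 - 3/x has a pole at x = 0.
It is a regular singular point because x P_1(x) = p(x) = 2x - 4 and x^2 P_2(x) = q(x) = 3x^2 - 3x are polynomials, hence analytic at x = 0.
p(0) = -4,  q(0) = 0.
Indicial equation: r(r-1) + p(0) r + q(0) = 0, i.e. r^2 + (p(0) - 1) r + q(0) = 0, i.e. r^2 - 5 r = 0.
Discriminant: (-5)^2 - 4(0) = 25, so r = (5 ± 5)/2.
Solving: r_1 = 5, r_2 = 0.

indicial: r^2 - 5 r = 0; roots r_1 = 5, r_2 = 0


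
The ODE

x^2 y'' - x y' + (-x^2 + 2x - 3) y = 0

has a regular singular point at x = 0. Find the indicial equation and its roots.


Divide by x^2 to reach normal form y'' + P_1(x) y' + P_2(x) y = 0 with P_1(x) = -1/x and P_2(x) = -1 + 2/x - 3/x^2.
x = 0 is a singular point because the y'-coefficient -1/x has a pole at x = 0 and the y-coefficient -1 + 2/x - 3/x^2 has a pole at x = 0.
It is a regular singular point because x P_1(x) = p(x) = -1 and x^2 P_2(x) = q(x) = -x^2 + 2x - 3 are polynomials, hence analytic at x = 0.
p(0) = -1,  q(0) = -3.
Indicial equation: r(r-1) + p(0) r + q(0) = 0, i.e. r^2 + (p(0) - 1) r + q(0) = 0, i.e. r^2 - 2 r - 3 = 0.
Discriminant: (-2)^2 - 4(-3) = 16, so r = (2 ± 4)/2.
Solving: r_1 = 3, r_2 = -1.

indicial: r^2 - 2 r - 3 = 0; roots r_1 = 3, r_2 = -1


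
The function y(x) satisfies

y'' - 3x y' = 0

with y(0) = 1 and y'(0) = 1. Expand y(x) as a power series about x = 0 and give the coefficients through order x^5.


Ansatz: y(x) = sum_{n>=0} a_n x^n, so y'(x) = sum_{n>=1} n a_n x^(n-1) and y''(x) = sum_{n>=2} n(n-1) a_n x^(n-2).
Substitute into P(x) y'' + Q(x) y' + R(x) y = 0 with P(x) = 1, Q(x) = -3x, R(x) = 0, and match powers of x.
Initial conditions: a_0 = 1, a_1 = 1.
Setting the coefficient of each power of x to zero and solving order by order (substituting the coefficients already found):
  x^0: 2 a_2 = 0  ->  a_2 = 0
  x^1: 6 a_3 - 3 a_1 = 0  ->  6 a_3 = 3 a_1 = 3  ->  a_3 = 1/2
  x^2: 12 a_4 - 6 a_2 = 0  ->  12 a_4 = 6 a_2 = 0  ->  a_4 = 0
  x^3: 20 a_5 - 9 a_3 = 0  ->  20 a_5 = 9 a_3 = 9/2  ->  a_5 = 9/40
Truncated series: y(x) = 1 + x + (1/2) x^3 + (9/40) x^5 + O(x^6).

a_0 = 1; a_1 = 1; a_2 = 0; a_3 = 1/2; a_4 = 0; a_5 = 9/40


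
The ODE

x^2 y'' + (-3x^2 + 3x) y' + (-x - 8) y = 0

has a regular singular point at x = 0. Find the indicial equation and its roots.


Divide by x^2 to reach normal form y'' + P_1(x) y' + P_2(x) y = 0 with P_1(x) = -3 + 3/x and P_2(x) = -1/x - 8/x^2.
x = 0 is a singular point because the y'-coefficient -3 + 3/x has a pole at x = 0 and the y-coefficient -1/x - 8/x^2 has a pole at x = 0.
It is a regular singular point because x P_1(x) = p(x) = 3 - 3x and x^2 P_2(x) = q(x) = -x - 8 are polynomials, hence analytic at x = 0.
p(0) = 3,  q(0) = -8.
Indicial equation: r(r-1) + p(0) r + q(0) = 0, i.e. r^2 + (p(0) - 1) r + q(0) = 0, i.e. r^2 + 2 r - 8 = 0.
Discriminant: (2)^2 - 4(-8) = 36, so r = (-2 ± 6)/2.
Solving: r_1 = 2, r_2 = -4.

indicial: r^2 + 2 r - 8 = 0; roots r_1 = 2, r_2 = -4


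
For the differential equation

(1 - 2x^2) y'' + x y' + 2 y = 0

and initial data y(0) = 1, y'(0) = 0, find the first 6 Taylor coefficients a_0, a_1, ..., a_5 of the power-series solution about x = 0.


Ansatz: y(x) = sum_{n>=0} a_n x^n, so y'(x) = sum_{n>=1} n a_n x^(n-1) and y''(x) = sum_{n>=2} n(n-1) a_n x^(n-2).
Substitute into P(x) y'' + Q(x) y' + R(x) y = 0 with P(x) = 1 - 2x^2, Q(x) = x, R(x) = 2, and match powers of x.
Initial conditions: a_0 = 1, a_1 = 0.
Setting the coefficient of each power of x to zero and solving order by order (substituting the coefficients already found):
  x^0: 2 a_2 + 2 a_0 = 0  ->  2 a_2 = -2 a_0 = -2  ->  a_2 = -1
  x^1: 6 a_3 + 3 a_1 = 0  ->  6 a_3 = -3 a_1 = 0  ->  a_3 = 0
  x^2: 12 a_4 = 0  ->  a_4 = 0
  x^3: 20 a_5 - 7 a_3 = 0  ->  20 a_5 = 7 a_3 = 0  ->  a_5 = 0
Truncated series: y(x) = 1 - x^2 + O(x^6).

a_0 = 1; a_1 = 0; a_2 = -1; a_3 = 0; a_4 = 0; a_5 = 0


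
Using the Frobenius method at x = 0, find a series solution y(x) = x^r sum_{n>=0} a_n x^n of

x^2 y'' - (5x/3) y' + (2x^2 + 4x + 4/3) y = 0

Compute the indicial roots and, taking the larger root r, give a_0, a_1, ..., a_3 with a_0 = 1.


Write in Frobenius form y'' + (p(x)/x) y' + (q(x)/x^2) y = 0:
  p(x) = -5/3,  q(x) = 2x^2 + 4x + 4/3.
Indicial equation: r(r-1) + (-5/3) r + (4/3) = 0 -> roots r_1 = 2, r_2 = 2/3.
Take r = r_1 = 2. Let y(x) = x^r sum_{n>=0} a_n x^n with a_0 = 1.
Substitute y = x^r sum a_n x^n and match x^{r+n}. The recurrence is
  D(n) a_n + 4 a_{n-1} + 2 a_{n-2} = 0,  where D(n) = (r+n)(r+n-1) + (-5/3)(r+n) + (4/3).
  a_n = [-4 a_{n-1} - 2 a_{n-2}] / D(n).
Since the indicial polynomial factors as (r - r_1)(r - r_2), D(n) = (r_1 + n - r_1)(r_1 + n - r_2) = n(n + 4/3).
Evaluating step by step (a_0 = 1):
  n = 1: D(1) = 1(1 + 4/3) = 7/3; numerator = -4(1) = -4; a_1 = (-4)/(7/3) = -12/7
  n = 2: D(2) = 2(2 + 4/3) = 20/3; numerator = -4(-12/7) - 2(1) = 34/7; a_2 = (34/7)/(20/3) = 51/70
  n = 3: D(3) = 3(3 + 4/3) = 13; numerator = -4(51/70) - 2(-12/7) = 18/35; a_3 = (18/35)/(13) = 18/455

r = 2; a_0 = 1; a_1 = -12/7; a_2 = 51/70; a_3 = 18/455


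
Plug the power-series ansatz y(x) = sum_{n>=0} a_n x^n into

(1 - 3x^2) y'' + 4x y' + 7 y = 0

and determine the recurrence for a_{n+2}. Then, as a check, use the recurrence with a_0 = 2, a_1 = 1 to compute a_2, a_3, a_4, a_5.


Substitute y = sum_n a_n x^n.
(1 - 3 x^2) y'' contributes (n+2)(n+1) a_{n+2} - 3 n(n-1) a_n at x^n.
4 x y'(x) contributes 4 n a_n at x^n.
7 y(x) contributes 7 a_n at x^n.
Matching x^n: (n+2)(n+1) a_{n+2} + (-3 n(n-1) + 4 n + 7) a_n = 0.
Thus a_{n+2} = (3 n(n-1) - 4 n - 7) / ((n+1)(n+2)) * a_n.

Check with a_0 = 2, a_1 = 1 (apply the recurrence for n = 0, 1, 2, 3): a_0 = 2, a_1 = 1, a_2 = -7, a_3 = -11/6, a_4 = 21/4, a_5 = 11/120.

a_(n+2) = (3 n(n-1) - 4 n - 7) / ((n+1)(n+2)) * a_n; check: a_0 = 2, a_1 = 1, a_2 = -7, a_3 = -11/6, a_4 = 21/4, a_5 = 11/120


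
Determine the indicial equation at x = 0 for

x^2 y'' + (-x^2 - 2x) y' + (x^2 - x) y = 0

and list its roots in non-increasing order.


Divide by x^2 to reach normal form y'' + P_1(x) y' + P_2(x) y = 0 with P_1(x) = -1 - 2/x and P_2(x) = 1 - 1/x.
x = 0 is a singular point because the y'-coefficient -1 - 2/x has a pole at x = 0 and the y-coefficient 1 - 1/x has a pole at x = 0.
It is a regular singular point because x P_1(x) = p(x) = -x - 2 and x^2 P_2(x) = q(x) = x^2 - x are polynomials, hence analytic at x = 0.
p(0) = -2,  q(0) = 0.
Indicial equation: r(r-1) + p(0) r + q(0) = 0, i.e. r^2 + (p(0) - 1) r + q(0) = 0, i.e. r^2 - 3 r = 0.
Discriminant: (-3)^2 - 4(0) = 9, so r = (3 ± 3)/2.
Solving: r_1 = 3, r_2 = 0.

indicial: r^2 - 3 r = 0; roots r_1 = 3, r_2 = 0


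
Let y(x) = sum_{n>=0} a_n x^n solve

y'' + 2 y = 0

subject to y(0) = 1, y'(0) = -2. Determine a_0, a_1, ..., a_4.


Ansatz: y(x) = sum_{n>=0} a_n x^n, so y'(x) = sum_{n>=1} n a_n x^(n-1) and y''(x) = sum_{n>=2} n(n-1) a_n x^(n-2).
Substitute into P(x) y'' + Q(x) y' + R(x) y = 0 with P(x) = 1, Q(x) = 0, R(x) = 2, and match powers of x.
Initial conditions: a_0 = 1, a_1 = -2.
Setting the coefficient of each power of x to zero and solving order by order (substituting the coefficients already found):
  x^0: 2 a_2 + 2 a_0 = 0  ->  2 a_2 = -2 a_0 = -2  ->  a_2 = -1
  x^1: 6 a_3 + 2 a_1 = 0  ->  6 a_3 = -2 a_1 = 4  ->  a_3 = 2/3
  x^2: 12 a_4 + 2 a_2 = 0  ->  12 a_4 = -2 a_2 = 2  ->  a_4 = 1/6
Truncated series: y(x) = 1 - 2 x - x^2 + (2/3) x^3 + (1/6) x^4 + O(x^5).

a_0 = 1; a_1 = -2; a_2 = -1; a_3 = 2/3; a_4 = 1/6


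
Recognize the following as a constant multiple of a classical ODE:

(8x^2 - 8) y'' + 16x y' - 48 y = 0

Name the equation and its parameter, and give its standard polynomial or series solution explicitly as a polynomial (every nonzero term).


All three coefficients share the factor -8; dividing through by -8 gives  (1 - x^2) y'' - 2x y' + 6 y = 0.
This matches the Legendre equation (1 - x^2) y'' - 2x y' + n(n+1) y = 0 (note the -2x y' term) with n(n+1) = 6, so n = 2; the polynomial solution is P_2(x).
With y = sum_k a_k x^k, matching x^k gives (k+2)(k+1) a_{k+2} = [k(k+1) - n(n+1)] a_k = (k - 2)(k + 3) a_k. The right side vanishes at k = 2, so the series with the parity of 2 terminates at degree 2.
Standard normalization (P_n(1) = 1): leading coefficient (2n)!/(2^n (n!)^2) = 24/(4*4) = 3/2, so a_2 = 3/2. Work downward with a_k = (k+1)(k+2) a_{k+2} / ((k - 2)(k + 3)):
  a_0 = (1)(2)(3/2) / ((0 - 2)(0 + 3)) = 3/(-6) = -1/2
Hence P_2(x) = 3 x^2/2 - 1/2.

P_2(x); series = 3 x^2/2 - 1/2


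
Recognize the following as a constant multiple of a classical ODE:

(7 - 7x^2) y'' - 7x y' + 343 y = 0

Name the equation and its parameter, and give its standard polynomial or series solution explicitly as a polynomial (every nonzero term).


All three coefficients share the factor 7; dividing through by 7 gives  (1 - x^2) y'' - x y' + 49 y = 0.
This matches the Chebyshev equation (1 - x^2) y'' - x y' + n^2 y = 0 (note the -x y' term, not -2x y') with n^2 = 49, so n = 7; the polynomial solution is T_7(x).
With y = sum_k a_k x^k, matching x^k gives (k+2)(k+1) a_{k+2} = (k^2 - n^2) a_k = (k - 7)(k + 7) a_k. The right side vanishes at k = 7, so the series with the parity of 7 terminates at degree 7.
Standard normalization: leading coefficient of T_n is 2^(n-1), so a_7 = 2^6 = 64. Work downward with a_k = (k+1)(k+2) a_{k+2} / ((k - 7)(k + 7)):
  a_5 = (6)(7)(64) / ((5 - 7)(5 + 7)) = 2688/(-24) = -112
  a_3 = (4)(5)(-112) / ((3 - 7)(3 + 7)) = -2240/(-40) = 56
  a_1 = (2)(3)(56) / ((1 - 7)(1 + 7)) = 336/(-48) = -7
Hence T_7(x) = 64 x^7 - 112 x^5 + 56 x^3 - 7 x.

T_7(x); series = 64 x^7 - 112 x^5 + 56 x^3 - 7 x


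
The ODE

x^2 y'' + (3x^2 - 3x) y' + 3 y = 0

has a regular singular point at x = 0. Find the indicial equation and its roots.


Divide by x^2 to reach normal form y'' + P_1(x) y' + P_2(x) y = 0 with P_1(x) = 3 - 3/x and P_2(x) = 3/x^2.
x = 0 is a singular point because the y'-coefficient 3 - 3/x has a pole at x = 0 and the y-coefficient 3/x^2 has a pole at x = 0.
It is a regular singular point because x P_1(x) = p(x) = 3x - 3 and x^2 P_2(x) = q(x) = 3 are polynomials, hence analytic at x = 0.
p(0) = -3,  q(0) = 3.
Indicial equation: r(r-1) + p(0) r + q(0) = 0, i.e. r^2 + (p(0) - 1) r + q(0) = 0, i.e. r^2 - 4 r + 3 = 0.
Discriminant: (-4)^2 - 4(3) = 4, so r = (4 ± 2)/2.
Solving: r_1 = 3, r_2 = 1.

indicial: r^2 - 4 r + 3 = 0; roots r_1 = 3, r_2 = 1


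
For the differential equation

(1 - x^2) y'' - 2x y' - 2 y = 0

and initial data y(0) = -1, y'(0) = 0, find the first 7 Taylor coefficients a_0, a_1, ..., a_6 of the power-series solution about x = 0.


Ansatz: y(x) = sum_{n>=0} a_n x^n, so y'(x) = sum_{n>=1} n a_n x^(n-1) and y''(x) = sum_{n>=2} n(n-1) a_n x^(n-2).
Substitute into P(x) y'' + Q(x) y' + R(x) y = 0 with P(x) = 1 - x^2, Q(x) = -2x, R(x) = -2, and match powers of x.
Initial conditions: a_0 = -1, a_1 = 0.
Setting the coefficient of each power of x to zero and solving order by order (substituting the coefficients already found):
  x^0: 2 a_2 - 2 a_0 = 0  ->  2 a_2 = 2 a_0 = -2  ->  a_2 = -1
  x^1: 6 a_3 - 4 a_1 = 0  ->  6 a_3 = 4 a_1 = 0  ->  a_3 = 0
  x^2: 12 a_4 - 8 a_2 = 0  ->  12 a_4 = 8 a_2 = -8  ->  a_4 = -2/3
  x^3: 20 a_5 - 14 a_3 = 0  ->  20 a_5 = 14 a_3 = 0  ->  a_5 = 0
  x^4: 30 a_6 - 22 a_4 = 0  ->  30 a_6 = 22 a_4 = -44/3  ->  a_6 = -22/45
Truncated series: y(x) = -1 - x^2 - (2/3) x^4 - (22/45) x^6 + O(x^7).

a_0 = -1; a_1 = 0; a_2 = -1; a_3 = 0; a_4 = -2/3; a_5 = 0; a_6 = -22/45


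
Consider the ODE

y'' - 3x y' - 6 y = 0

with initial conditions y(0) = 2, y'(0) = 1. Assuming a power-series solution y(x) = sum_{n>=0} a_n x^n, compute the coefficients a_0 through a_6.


Ansatz: y(x) = sum_{n>=0} a_n x^n, so y'(x) = sum_{n>=1} n a_n x^(n-1) and y''(x) = sum_{n>=2} n(n-1) a_n x^(n-2).
Substitute into P(x) y'' + Q(x) y' + R(x) y = 0 with P(x) = 1, Q(x) = -3x, R(x) = -6, and match powers of x.
Initial conditions: a_0 = 2, a_1 = 1.
Setting the coefficient of each power of x to zero and solving order by order (substituting the coefficients already found):
  x^0: 2 a_2 - 6 a_0 = 0  ->  2 a_2 = 6 a_0 = 12  ->  a_2 = 6
  x^1: 6 a_3 - 9 a_1 = 0  ->  6 a_3 = 9 a_1 = 9  ->  a_3 = 3/2
  x^2: 12 a_4 - 12 a_2 = 0  ->  12 a_4 = 12 a_2 = 72  ->  a_4 = 6
  x^3: 20 a_5 - 15 a_3 = 0  ->  20 a_5 = 15 a_3 = 45/2  ->  a_5 = 9/8
  x^4: 30 a_6 - 18 a_4 = 0  ->  30 a_6 = 18 a_4 = 108  ->  a_6 = 18/5
Truncated series: y(x) = 2 + x + 6 x^2 + (3/2) x^3 + 6 x^4 + (9/8) x^5 + (18/5) x^6 + O(x^7).

a_0 = 2; a_1 = 1; a_2 = 6; a_3 = 3/2; a_4 = 6; a_5 = 9/8; a_6 = 18/5


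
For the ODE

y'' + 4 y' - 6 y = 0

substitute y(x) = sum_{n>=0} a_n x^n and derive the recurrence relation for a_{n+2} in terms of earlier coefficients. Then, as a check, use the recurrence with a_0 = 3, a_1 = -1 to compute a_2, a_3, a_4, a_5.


Substitute y = sum_n a_n x^n.
y''(x) has coefficient (n+2)(n+1) a_{n+2} at x^n;
4 y'(x) has coefficient 4 (n+1) a_{n+1} at x^n;
-6 y(x) has coefficient -6 a_n at x^n.
Matching x^n: (n+2)(n+1) a_{n+2} + 4 (n+1) a_{n+1} - 6 a_n = 0.
Thus a_{n+2} = [-4 (n+1) a_{n+1} + 6 a_n] / ((n+1)(n+2)).

Check with a_0 = 3, a_1 = -1 (apply the recurrence for n = 0, 1, 2, 3): a_0 = 3, a_1 = -1, a_2 = 11, a_3 = -47/3, a_4 = 127/6, a_5 = -649/30.

a_(n+2) = [-4 (n+1) a_(n+1) + 6 a_n] / ((n+1)(n+2)); check: a_0 = 3, a_1 = -1, a_2 = 11, a_3 = -47/3, a_4 = 127/6, a_5 = -649/30


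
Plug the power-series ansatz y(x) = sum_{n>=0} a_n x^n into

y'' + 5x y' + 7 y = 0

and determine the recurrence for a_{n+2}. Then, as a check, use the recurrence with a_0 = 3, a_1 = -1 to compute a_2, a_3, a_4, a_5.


Substitute y = sum_n a_n x^n.
y''(x) has coefficient (n+2)(n+1) a_{n+2} at x^n;
5 x y'(x) has coefficient 5 n a_n at x^n (shift);
7 y(x) has coefficient 7 a_n at x^n.
Matching x^n: (n+2)(n+1) a_{n+2} + (5n + 7) a_n = 0.
Thus a_{n+2} = (-5n - 7) / ((n+1)(n+2)) * a_n.

Check with a_0 = 3, a_1 = -1 (apply the recurrence for n = 0, 1, 2, 3): a_0 = 3, a_1 = -1, a_2 = -21/2, a_3 = 2, a_4 = 119/8, a_5 = -11/5.

a_(n+2) = (-5n - 7) / ((n+1)(n+2)) * a_n; check: a_0 = 3, a_1 = -1, a_2 = -21/2, a_3 = 2, a_4 = 119/8, a_5 = -11/5


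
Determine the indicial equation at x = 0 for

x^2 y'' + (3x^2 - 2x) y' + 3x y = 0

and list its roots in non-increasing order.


Divide by x^2 to reach normal form y'' + P_1(x) y' + P_2(x) y = 0 with P_1(x) = 3 - 2/x and P_2(x) = 3/x.
x = 0 is a singular point because the y'-coefficient 3 - 2/x has a pole at x = 0 and the y-coefficient 3/x has a pole at x = 0.
It is a regular singular point because x P_1(x) = p(x) = 3x - 2 and x^2 P_2(x) = q(x) = 3x are polynomials, hence analytic at x = 0.
p(0) = -2,  q(0) = 0.
Indicial equation: r(r-1) + p(0) r + q(0) = 0, i.e. r^2 + (p(0) - 1) r + q(0) = 0, i.e. r^2 - 3 r = 0.
Discriminant: (-3)^2 - 4(0) = 9, so r = (3 ± 3)/2.
Solving: r_1 = 3, r_2 = 0.

indicial: r^2 - 3 r = 0; roots r_1 = 3, r_2 = 0


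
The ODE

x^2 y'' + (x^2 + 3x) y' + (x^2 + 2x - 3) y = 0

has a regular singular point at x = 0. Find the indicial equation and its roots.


Divide by x^2 to reach normal form y'' + P_1(x) y' + P_2(x) y = 0 with P_1(x) = 1 + 3/x and P_2(x) = 1 + 2/x - 3/x^2.
x = 0 is a singular point because the y'-coefficient 1 + 3/x has a pole at x = 0 and the y-coefficient 1 + 2/x - 3/x^2 has a pole at x = 0.
It is a regular singular point because x P_1(x) = p(x) = x + 3 and x^2 P_2(x) = q(x) = x^2 + 2x - 3 are polynomials, hence analytic at x = 0.
p(0) = 3,  q(0) = -3.
Indicial equation: r(r-1) + p(0) r + q(0) = 0, i.e. r^2 + (p(0) - 1) r + q(0) = 0, i.e. r^2 + 2 r - 3 = 0.
Discriminant: (2)^2 - 4(-3) = 16, so r = (-2 ± 4)/2.
Solving: r_1 = 1, r_2 = -3.

indicial: r^2 + 2 r - 3 = 0; roots r_1 = 1, r_2 = -3


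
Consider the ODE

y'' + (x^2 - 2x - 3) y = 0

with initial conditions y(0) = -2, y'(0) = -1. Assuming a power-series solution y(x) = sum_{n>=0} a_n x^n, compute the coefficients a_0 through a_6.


Ansatz: y(x) = sum_{n>=0} a_n x^n, so y'(x) = sum_{n>=1} n a_n x^(n-1) and y''(x) = sum_{n>=2} n(n-1) a_n x^(n-2).
Substitute into P(x) y'' + Q(x) y' + R(x) y = 0 with P(x) = 1, Q(x) = 0, R(x) = x^2 - 2x - 3, and match powers of x.
Initial conditions: a_0 = -2, a_1 = -1.
Setting the coefficient of each power of x to zero and solving order by order (substituting the coefficients already found):
  x^0: 2 a_2 - 3 a_0 = 0  ->  2 a_2 = 3 a_0 = -6  ->  a_2 = -3
  x^1: 6 a_3 - 3 a_1 - 2 a_0 = 0  ->  6 a_3 = 3 a_1 + 2 a_0 = -7  ->  a_3 = -7/6
  x^2: 12 a_4 - 3 a_2 - 2 a_1 + a_0 = 0  ->  12 a_4 = 3 a_2 + 2 a_1 - a_0 = -9  ->  a_4 = -3/4
  x^3: 20 a_5 - 3 a_3 - 2 a_2 + a_1 = 0  ->  20 a_5 = 3 a_3 + 2 a_2 - a_1 = -17/2  ->  a_5 = -17/40
  x^4: 30 a_6 - 3 a_4 - 2 a_3 + a_2 = 0  ->  30 a_6 = 3 a_4 + 2 a_3 - a_2 = -19/12  ->  a_6 = -19/360
Truncated series: y(x) = -2 - x - 3 x^2 - (7/6) x^3 - (3/4) x^4 - (17/40) x^5 - (19/360) x^6 + O(x^7).

a_0 = -2; a_1 = -1; a_2 = -3; a_3 = -7/6; a_4 = -3/4; a_5 = -17/40; a_6 = -19/360


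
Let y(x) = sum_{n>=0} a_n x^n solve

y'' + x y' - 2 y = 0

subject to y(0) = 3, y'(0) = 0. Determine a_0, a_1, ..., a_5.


Ansatz: y(x) = sum_{n>=0} a_n x^n, so y'(x) = sum_{n>=1} n a_n x^(n-1) and y''(x) = sum_{n>=2} n(n-1) a_n x^(n-2).
Substitute into P(x) y'' + Q(x) y' + R(x) y = 0 with P(x) = 1, Q(x) = x, R(x) = -2, and match powers of x.
Initial conditions: a_0 = 3, a_1 = 0.
Setting the coefficient of each power of x to zero and solving order by order (substituting the coefficients already found):
  x^0: 2 a_2 - 2 a_0 = 0  ->  2 a_2 = 2 a_0 = 6  ->  a_2 = 3
  x^1: 6 a_3 - a_1 = 0  ->  6 a_3 = a_1 = 0  ->  a_3 = 0
  x^2: 12 a_4 = 0  ->  a_4 = 0
  x^3: 20 a_5 + a_3 = 0  ->  20 a_5 = -a_3 = 0  ->  a_5 = 0
Truncated series: y(x) = 3 + 3 x^2 + O(x^6).

a_0 = 3; a_1 = 0; a_2 = 3; a_3 = 0; a_4 = 0; a_5 = 0


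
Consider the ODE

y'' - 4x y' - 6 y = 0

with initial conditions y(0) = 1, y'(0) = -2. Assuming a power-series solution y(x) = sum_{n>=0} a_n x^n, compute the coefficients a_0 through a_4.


Ansatz: y(x) = sum_{n>=0} a_n x^n, so y'(x) = sum_{n>=1} n a_n x^(n-1) and y''(x) = sum_{n>=2} n(n-1) a_n x^(n-2).
Substitute into P(x) y'' + Q(x) y' + R(x) y = 0 with P(x) = 1, Q(x) = -4x, R(x) = -6, and match powers of x.
Initial conditions: a_0 = 1, a_1 = -2.
Setting the coefficient of each power of x to zero and solving order by order (substituting the coefficients already found):
  x^0: 2 a_2 - 6 a_0 = 0  ->  2 a_2 = 6 a_0 = 6  ->  a_2 = 3
  x^1: 6 a_3 - 10 a_1 = 0  ->  6 a_3 = 10 a_1 = -20  ->  a_3 = -10/3
  x^2: 12 a_4 - 14 a_2 = 0  ->  12 a_4 = 14 a_2 = 42  ->  a_4 = 7/2
Truncated series: y(x) = 1 - 2 x + 3 x^2 - (10/3) x^3 + (7/2) x^4 + O(x^5).

a_0 = 1; a_1 = -2; a_2 = 3; a_3 = -10/3; a_4 = 7/2


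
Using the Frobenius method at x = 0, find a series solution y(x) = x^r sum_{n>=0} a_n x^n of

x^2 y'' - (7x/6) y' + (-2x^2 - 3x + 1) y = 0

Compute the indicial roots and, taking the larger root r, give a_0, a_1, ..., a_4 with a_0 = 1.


Write in Frobenius form y'' + (p(x)/x) y' + (q(x)/x^2) y = 0:
  p(x) = -7/6,  q(x) = -2x^2 - 3x + 1.
Indicial equation: r(r-1) + (-7/6) r + (1) = 0 -> roots r_1 = 3/2, r_2 = 2/3.
Take r = r_1 = 3/2. Let y(x) = x^r sum_{n>=0} a_n x^n with a_0 = 1.
Substitute y = x^r sum a_n x^n and match x^{r+n}. The recurrence is
  D(n) a_n - 3 a_{n-1} - 2 a_{n-2} = 0,  where D(n) = (r+n)(r+n-1) + (-7/6)(r+n) + (1).
  a_n = [3 a_{n-1} + 2 a_{n-2}] / D(n).
Since the indicial polynomial factors as (r - r_1)(r - r_2), D(n) = (r_1 + n - r_1)(r_1 + n - r_2) = n(n + 5/6).
Evaluating step by step (a_0 = 1):
  n = 1: D(1) = 1(1 + 5/6) = 11/6; numerator = 3(1) = 3; a_1 = (3)/(11/6) = 18/11
  n = 2: D(2) = 2(2 + 5/6) = 17/3; numerator = 3(18/11) + 2(1) = 76/11; a_2 = (76/11)/(17/3) = 228/187
  n = 3: D(3) = 3(3 + 5/6) = 23/2; numerator = 3(228/187) + 2(18/11) = 1296/187; a_3 = (1296/187)/(23/2) = 2592/4301
  n = 4: D(4) = 4(4 + 5/6) = 58/3; numerator = 3(2592/4301) + 2(228/187) = 18264/4301; a_4 = (18264/4301)/(58/3) = 27396/124729

r = 3/2; a_0 = 1; a_1 = 18/11; a_2 = 228/187; a_3 = 2592/4301; a_4 = 27396/124729


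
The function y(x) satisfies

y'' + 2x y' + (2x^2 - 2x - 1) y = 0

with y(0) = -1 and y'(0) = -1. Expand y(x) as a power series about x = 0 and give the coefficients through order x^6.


Ansatz: y(x) = sum_{n>=0} a_n x^n, so y'(x) = sum_{n>=1} n a_n x^(n-1) and y''(x) = sum_{n>=2} n(n-1) a_n x^(n-2).
Substitute into P(x) y'' + Q(x) y' + R(x) y = 0 with P(x) = 1, Q(x) = 2x, R(x) = 2x^2 - 2x - 1, and match powers of x.
Initial conditions: a_0 = -1, a_1 = -1.
Setting the coefficient of each power of x to zero and solving order by order (substituting the coefficients already found):
  x^0: 2 a_2 - a_0 = 0  ->  2 a_2 = a_0 = -1  ->  a_2 = -1/2
  x^1: 6 a_3 + a_1 - 2 a_0 = 0  ->  6 a_3 = -a_1 + 2 a_0 = -1  ->  a_3 = -1/6
  x^2: 12 a_4 + 3 a_2 - 2 a_1 + 2 a_0 = 0  ->  12 a_4 = -3 a_2 + 2 a_1 - 2 a_0 = 3/2  ->  a_4 = 1/8
  x^3: 20 a_5 + 5 a_3 - 2 a_2 + 2 a_1 = 0  ->  20 a_5 = -5 a_3 + 2 a_2 - 2 a_1 = 11/6  ->  a_5 = 11/120
  x^4: 30 a_6 + 7 a_4 - 2 a_3 + 2 a_2 = 0  ->  30 a_6 = -7 a_4 + 2 a_3 - 2 a_2 = -5/24  ->  a_6 = -1/144
Truncated series: y(x) = -1 - x - (1/2) x^2 - (1/6) x^3 + (1/8) x^4 + (11/120) x^5 - (1/144) x^6 + O(x^7).

a_0 = -1; a_1 = -1; a_2 = -1/2; a_3 = -1/6; a_4 = 1/8; a_5 = 11/120; a_6 = -1/144


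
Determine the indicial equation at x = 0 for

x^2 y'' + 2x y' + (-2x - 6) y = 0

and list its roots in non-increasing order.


Divide by x^2 to reach normal form y'' + P_1(x) y' + P_2(x) y = 0 with P_1(x) = 2/x and P_2(x) = -2/x - 6/x^2.
x = 0 is a singular point because the y'-coefficient 2/x has a pole at x = 0 and the y-coefficient -2/x - 6/x^2 has a pole at x = 0.
It is a regular singular point because x P_1(x) = p(x) = 2 and x^2 P_2(x) = q(x) = -2x - 6 are polynomials, hence analytic at x = 0.
p(0) = 2,  q(0) = -6.
Indicial equation: r(r-1) + p(0) r + q(0) = 0, i.e. r^2 + (p(0) - 1) r + q(0) = 0, i.e. r^2 + 1 r - 6 = 0.
Discriminant: (1)^2 - 4(-6) = 25, so r = (-1 ± 5)/2.
Solving: r_1 = 2, r_2 = -3.

indicial: r^2 + 1 r - 6 = 0; roots r_1 = 2, r_2 = -3


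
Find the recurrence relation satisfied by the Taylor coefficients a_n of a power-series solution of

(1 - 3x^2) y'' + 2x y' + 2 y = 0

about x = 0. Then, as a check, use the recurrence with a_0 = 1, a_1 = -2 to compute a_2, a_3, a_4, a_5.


Substitute y = sum_n a_n x^n.
(1 - 3 x^2) y'' contributes (n+2)(n+1) a_{n+2} - 3 n(n-1) a_n at x^n.
2 x y'(x) contributes 2 n a_n at x^n.
2 y(x) contributes 2 a_n at x^n.
Matching x^n: (n+2)(n+1) a_{n+2} + (-3 n(n-1) + 2 n + 2) a_n = 0.
Thus a_{n+2} = (3 n(n-1) - 2 n - 2) / ((n+1)(n+2)) * a_n.

Check with a_0 = 1, a_1 = -2 (apply the recurrence for n = 0, 1, 2, 3): a_0 = 1, a_1 = -2, a_2 = -1, a_3 = 4/3, a_4 = 0, a_5 = 2/3.

a_(n+2) = (3 n(n-1) - 2 n - 2) / ((n+1)(n+2)) * a_n; check: a_0 = 1, a_1 = -2, a_2 = -1, a_3 = 4/3, a_4 = 0, a_5 = 2/3


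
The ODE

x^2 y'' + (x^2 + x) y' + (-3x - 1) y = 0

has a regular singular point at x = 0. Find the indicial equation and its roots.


Divide by x^2 to reach normal form y'' + P_1(x) y' + P_2(x) y = 0 with P_1(x) = 1 + 1/x and P_2(x) = -3/x - 1/x^2.
x = 0 is a singular point because the y'-coefficient 1 + 1/x has a pole at x = 0 and the y-coefficient -3/x - 1/x^2 has a pole at x = 0.
It is a regular singular point because x P_1(x) = p(x) = x + 1 and x^2 P_2(x) = q(x) = -3x - 1 are polynomials, hence analytic at x = 0.
p(0) = 1,  q(0) = -1.
Indicial equation: r(r-1) + p(0) r + q(0) = 0, i.e. r^2 + (p(0) - 1) r + q(0) = 0, i.e. r^2 - 1 = 0.
Discriminant: (0)^2 - 4(-1) = 4, so r = (0 ± 2)/2.
Solving: r_1 = 1, r_2 = -1.

indicial: r^2 - 1 = 0; roots r_1 = 1, r_2 = -1


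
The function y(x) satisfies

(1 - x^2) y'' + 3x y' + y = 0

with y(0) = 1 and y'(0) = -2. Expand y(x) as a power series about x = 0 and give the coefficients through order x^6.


Ansatz: y(x) = sum_{n>=0} a_n x^n, so y'(x) = sum_{n>=1} n a_n x^(n-1) and y''(x) = sum_{n>=2} n(n-1) a_n x^(n-2).
Substitute into P(x) y'' + Q(x) y' + R(x) y = 0 with P(x) = 1 - x^2, Q(x) = 3x, R(x) = 1, and match powers of x.
Initial conditions: a_0 = 1, a_1 = -2.
Setting the coefficient of each power of x to zero and solving order by order (substituting the coefficients already found):
  x^0: 2 a_2 + a_0 = 0  ->  2 a_2 = -a_0 = -1  ->  a_2 = -1/2
  x^1: 6 a_3 + 4 a_1 = 0  ->  6 a_3 = -4 a_1 = 8  ->  a_3 = 4/3
  x^2: 12 a_4 + 5 a_2 = 0  ->  12 a_4 = -5 a_2 = 5/2  ->  a_4 = 5/24
  x^3: 20 a_5 + 4 a_3 = 0  ->  20 a_5 = -4 a_3 = -16/3  ->  a_5 = -4/15
  x^4: 30 a_6 + a_4 = 0  ->  30 a_6 = -a_4 = -5/24  ->  a_6 = -1/144
Truncated series: y(x) = 1 - 2 x - (1/2) x^2 + (4/3) x^3 + (5/24) x^4 - (4/15) x^5 - (1/144) x^6 + O(x^7).

a_0 = 1; a_1 = -2; a_2 = -1/2; a_3 = 4/3; a_4 = 5/24; a_5 = -4/15; a_6 = -1/144


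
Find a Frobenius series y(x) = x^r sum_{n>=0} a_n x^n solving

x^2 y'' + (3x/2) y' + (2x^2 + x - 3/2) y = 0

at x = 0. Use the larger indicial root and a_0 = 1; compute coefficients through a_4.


Write in Frobenius form y'' + (p(x)/x) y' + (q(x)/x^2) y = 0:
  p(x) = 3/2,  q(x) = 2x^2 + x - 3/2.
Indicial equation: r(r-1) + (3/2) r + (-3/2) = 0 -> roots r_1 = 1, r_2 = -3/2.
Take r = r_1 = 1. Let y(x) = x^r sum_{n>=0} a_n x^n with a_0 = 1.
Substitute y = x^r sum a_n x^n and match x^{r+n}. The recurrence is
  D(n) a_n + 1 a_{n-1} + 2 a_{n-2} = 0,  where D(n) = (r+n)(r+n-1) + (3/2)(r+n) + (-3/2).
  a_n = [-1 a_{n-1} - 2 a_{n-2}] / D(n).
Since the indicial polynomial factors as (r - r_1)(r - r_2), D(n) = (r_1 + n - r_1)(r_1 + n - r_2) = n(n + 5/2).
Evaluating step by step (a_0 = 1):
  n = 1: D(1) = 1(1 + 5/2) = 7/2; numerator = -1(1) = -1; a_1 = (-1)/(7/2) = -2/7
  n = 2: D(2) = 2(2 + 5/2) = 9; numerator = -1(-2/7) - 2(1) = -12/7; a_2 = (-12/7)/(9) = -4/21
  n = 3: D(3) = 3(3 + 5/2) = 33/2; numerator = -1(-4/21) - 2(-2/7) = 16/21; a_3 = (16/21)/(33/2) = 32/693
  n = 4: D(4) = 4(4 + 5/2) = 26; numerator = -1(32/693) - 2(-4/21) = 232/693; a_4 = (232/693)/(26) = 116/9009

r = 1; a_0 = 1; a_1 = -2/7; a_2 = -4/21; a_3 = 32/693; a_4 = 116/9009


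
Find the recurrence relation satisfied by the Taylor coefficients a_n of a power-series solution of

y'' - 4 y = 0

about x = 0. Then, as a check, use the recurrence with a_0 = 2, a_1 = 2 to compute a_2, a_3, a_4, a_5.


Substitute y = sum_n a_n x^n into y'' + (const) y = 0.
y''(x) = sum_{n>=0} (n+2)(n+1) a_{n+2} x^n.
The ODE becomes sum_n [(n+2)(n+1) a_{n+2} - 4 a_n] x^n = 0.
Setting each coefficient to zero gives the recurrence:
  (n+2)(n+1) a_{n+2} - 4 a_n = 0,
  a_{n+2} = 4 / ((n+1)(n+2)) a_n.

Check with a_0 = 2, a_1 = 2 (apply the recurrence for n = 0, 1, 2, 3): a_0 = 2, a_1 = 2, a_2 = 4, a_3 = 4/3, a_4 = 4/3, a_5 = 4/15.

a_{n+2} = 4/((n+1)(n+2)) * a_n; check: a_0 = 2, a_1 = 2, a_2 = 4, a_3 = 4/3, a_4 = 4/3, a_5 = 4/15


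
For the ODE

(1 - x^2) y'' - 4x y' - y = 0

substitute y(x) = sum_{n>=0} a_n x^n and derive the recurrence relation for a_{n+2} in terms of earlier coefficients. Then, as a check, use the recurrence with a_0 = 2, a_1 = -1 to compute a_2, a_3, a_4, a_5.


Substitute y = sum_n a_n x^n.
(1 - 1 x^2) y'' contributes (n+2)(n+1) a_{n+2} - n(n-1) a_n at x^n.
-4 x y'(x) contributes -4 n a_n at x^n.
-y(x) contributes -1 a_n at x^n.
Matching x^n: (n+2)(n+1) a_{n+2} + (-n(n-1) - 4 n - 1) a_n = 0.
Thus a_{n+2} = (n(n-1) + 4 n + 1) / ((n+1)(n+2)) * a_n.

Check with a_0 = 2, a_1 = -1 (apply the recurrence for n = 0, 1, 2, 3): a_0 = 2, a_1 = -1, a_2 = 1, a_3 = -5/6, a_4 = 11/12, a_5 = -19/24.

a_(n+2) = (n(n-1) + 4 n + 1) / ((n+1)(n+2)) * a_n; check: a_0 = 2, a_1 = -1, a_2 = 1, a_3 = -5/6, a_4 = 11/12, a_5 = -19/24


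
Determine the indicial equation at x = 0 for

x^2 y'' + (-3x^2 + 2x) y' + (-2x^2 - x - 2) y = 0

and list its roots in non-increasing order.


Divide by x^2 to reach normal form y'' + P_1(x) y' + P_2(x) y = 0 with P_1(x) = -3 + 2/x and P_2(x) = -2 - 1/x - 2/x^2.
x = 0 is a singular point because the y'-coefficient -3 + 2/x has a pole at x = 0 and the y-coefficient -2 - 1/x - 2/x^2 has a pole at x = 0.
It is a regular singular point because x P_1(x) = p(x) = 2 - 3x and x^2 P_2(x) = q(x) = -2x^2 - x - 2 are polynomials, hence analytic at x = 0.
p(0) = 2,  q(0) = -2.
Indicial equation: r(r-1) + p(0) r + q(0) = 0, i.e. r^2 + (p(0) - 1) r + q(0) = 0, i.e. r^2 + 1 r - 2 = 0.
Discriminant: (1)^2 - 4(-2) = 9, so r = (-1 ± 3)/2.
Solving: r_1 = 1, r_2 = -2.

indicial: r^2 + 1 r - 2 = 0; roots r_1 = 1, r_2 = -2


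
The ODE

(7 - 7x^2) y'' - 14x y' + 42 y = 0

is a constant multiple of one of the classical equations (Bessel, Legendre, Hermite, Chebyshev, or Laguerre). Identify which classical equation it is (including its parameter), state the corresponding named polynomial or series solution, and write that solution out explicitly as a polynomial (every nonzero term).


All three coefficients share the factor 7; dividing through by 7 gives  (1 - x^2) y'' - 2x y' + 6 y = 0.
This matches the Legendre equation (1 - x^2) y'' - 2x y' + n(n+1) y = 0 (note the -2x y' term) with n(n+1) = 6, so n = 2; the polynomial solution is P_2(x).
With y = sum_k a_k x^k, matching x^k gives (k+2)(k+1) a_{k+2} = [k(k+1) - n(n+1)] a_k = (k - 2)(k + 3) a_k. The right side vanishes at k = 2, so the series with the parity of 2 terminates at degree 2.
Standard normalization (P_n(1) = 1): leading coefficient (2n)!/(2^n (n!)^2) = 24/(4*4) = 3/2, so a_2 = 3/2. Work downward with a_k = (k+1)(k+2) a_{k+2} / ((k - 2)(k + 3)):
  a_0 = (1)(2)(3/2) / ((0 - 2)(0 + 3)) = 3/(-6) = -1/2
Hence P_2(x) = 3 x^2/2 - 1/2.

P_2(x); series = 3 x^2/2 - 1/2


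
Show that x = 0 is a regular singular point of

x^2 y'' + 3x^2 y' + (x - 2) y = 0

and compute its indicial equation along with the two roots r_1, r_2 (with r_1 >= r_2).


Divide by x^2 to reach normal form y'' + P_1(x) y' + P_2(x) y = 0 with P_1(x) = 3 and P_2(x) = 1/x - 2/x^2.
x = 0 is a singular point because the y-coefficient 1/x - 2/x^2 has a pole at x = 0.
It is a regular singular point because x P_1(x) = p(x) = 3x and x^2 P_2(x) = q(x) = x - 2 are polynomials, hence analytic at x = 0.
p(0) = 0,  q(0) = -2.
Indicial equation: r(r-1) + p(0) r + q(0) = 0, i.e. r^2 + (p(0) - 1) r + q(0) = 0, i.e. r^2 - 1 r - 2 = 0.
Discriminant: (-1)^2 - 4(-2) = 9, so r = (1 ± 3)/2.
Solving: r_1 = 2, r_2 = -1.

indicial: r^2 - 1 r - 2 = 0; roots r_1 = 2, r_2 = -1


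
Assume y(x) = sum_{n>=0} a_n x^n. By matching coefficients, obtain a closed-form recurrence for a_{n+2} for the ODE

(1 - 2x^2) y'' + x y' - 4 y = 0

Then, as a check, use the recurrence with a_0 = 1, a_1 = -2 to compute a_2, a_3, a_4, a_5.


Substitute y = sum_n a_n x^n.
(1 - 2 x^2) y'' contributes (n+2)(n+1) a_{n+2} - 2 n(n-1) a_n at x^n.
x y'(x) contributes n a_n at x^n.
-4 y(x) contributes -4 a_n at x^n.
Matching x^n: (n+2)(n+1) a_{n+2} + (-2 n(n-1) + n - 4) a_n = 0.
Thus a_{n+2} = (2 n(n-1) - n + 4) / ((n+1)(n+2)) * a_n.

Check with a_0 = 1, a_1 = -2 (apply the recurrence for n = 0, 1, 2, 3): a_0 = 1, a_1 = -2, a_2 = 2, a_3 = -1, a_4 = 1, a_5 = -13/20.

a_(n+2) = (2 n(n-1) - n + 4) / ((n+1)(n+2)) * a_n; check: a_0 = 1, a_1 = -2, a_2 = 2, a_3 = -1, a_4 = 1, a_5 = -13/20
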